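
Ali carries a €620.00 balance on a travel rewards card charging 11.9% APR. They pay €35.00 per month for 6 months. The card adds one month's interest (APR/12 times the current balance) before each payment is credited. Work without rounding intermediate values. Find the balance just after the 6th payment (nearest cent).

€442.54

Monthly rate r = 11.9%/12 = 0.991667% = 0.00991667.
Each month: B ← B·(1+r) − €35.00.
Month 1: interest €6.15; balance after payment €591.15.
Month 2: interest €5.86; balance after payment €562.01.
Month 3: interest €5.57; balance after payment €532.58.
Month 4: interest €5.28; balance after payment €502.87.
Month 5: interest €4.99; balance after payment €472.85.
Month 6: interest €4.69; balance after payment €442.54.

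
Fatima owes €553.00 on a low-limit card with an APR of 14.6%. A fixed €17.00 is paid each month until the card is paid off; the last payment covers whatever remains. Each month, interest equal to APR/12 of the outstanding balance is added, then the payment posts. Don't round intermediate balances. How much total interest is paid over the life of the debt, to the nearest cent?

€155.25

Monthly rate r = 14.6%/12 = 1.21667% = 0.0121667.
Payoff takes n = ⌈−ln(1 − rB₀/P)/ln(1+r)⌉ = ⌈41.660⌉ = 42 payments; the last is €11.25.
Total paid = 41·€17.00 + €11.25 = €708.25.
Total interest = total paid − principal = €708.25 − €553.00 = €155.25.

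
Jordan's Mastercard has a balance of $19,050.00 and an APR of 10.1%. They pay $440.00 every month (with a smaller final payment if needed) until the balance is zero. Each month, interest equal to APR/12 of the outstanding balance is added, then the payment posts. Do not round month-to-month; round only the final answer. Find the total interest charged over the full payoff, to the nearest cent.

$4,741.26

Monthly rate r = 10.1%/12 = 0.841667% = 0.00841667.
Payoff takes n = ⌈−ln(1 − rB₀/P)/ln(1+r)⌉ = ⌈54.071⌉ = 55 payments; the last is $31.26.
Total paid = 54·$440.00 + $31.26 = $23,791.26.
Total interest = total paid − principal = $23,791.26 − $19,050.00 = $4,741.26.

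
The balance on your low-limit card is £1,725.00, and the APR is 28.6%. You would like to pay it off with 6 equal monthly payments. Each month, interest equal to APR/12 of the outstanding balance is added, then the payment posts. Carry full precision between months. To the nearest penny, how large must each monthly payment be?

£311.95

Monthly rate r = 28.6%/12 = 2.38333% = 0.0238333.
Level-payment amortization: P = B₀·r / (1 − (1+r)^(−n)) = 1725.00·0.0238333 / (1 − 1.02383^(−6)).
Denominator 1 − (1+r)^(−6) = 0.131790746.
P = 41.1125 / 0.131790746 ≈ 311.95.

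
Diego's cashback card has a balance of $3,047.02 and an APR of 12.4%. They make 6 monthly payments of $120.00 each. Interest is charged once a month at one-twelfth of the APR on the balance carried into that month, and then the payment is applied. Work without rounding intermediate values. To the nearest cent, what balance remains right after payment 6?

$2,502.03

Monthly rate r = 12.4%/12 = 1.03333% = 0.0103333.
Each month: B ← B·(1+r) − $120.00.
Month 1: interest $31.49; balance after payment $2,958.51.
Month 2: interest $30.57; balance after payment $2,869.08.
Month 3: interest $29.65; balance after payment $2,778.72.
Month 4: interest $28.71; balance after payment $2,687.44.
Month 5: interest $27.77; balance after payment $2,595.21.
Month 6: interest $26.82; balance after payment $2,502.03.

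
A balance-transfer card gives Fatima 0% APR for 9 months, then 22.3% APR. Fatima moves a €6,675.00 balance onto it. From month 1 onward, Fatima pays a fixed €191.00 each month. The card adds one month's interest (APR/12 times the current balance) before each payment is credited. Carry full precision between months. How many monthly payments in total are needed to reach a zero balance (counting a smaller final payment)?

Promo months 1–9 at r₀ = 0%/12 = 0; months 10+ at r₁ = 22.3%/12 = 0.0185833.
After month 9 (no interest yet): B = €6,675.00 − 9·€191.00 = €4,956.00.
Then at r₁ with €191.00/mo: n₂ = −ln(1 − r₁·B/P)/ln(1+r₁) ≈ 35.74 → 36 more payments.

45 months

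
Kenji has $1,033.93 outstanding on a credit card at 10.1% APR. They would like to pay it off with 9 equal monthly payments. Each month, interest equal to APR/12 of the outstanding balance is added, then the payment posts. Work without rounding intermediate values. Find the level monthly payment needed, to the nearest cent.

$119.77

Monthly rate r = 10.1%/12 = 0.841667% = 0.00841667.
Level-payment amortization: P = B₀·r / (1 − (1+r)^(−n)) = 1033.93·0.00841667 / (1 − 1.00842^(−9)).
Denominator 1 − (1+r)^(−9) = 0.0726581362.
P = 8.70224 / 0.0726581362 ≈ 119.77.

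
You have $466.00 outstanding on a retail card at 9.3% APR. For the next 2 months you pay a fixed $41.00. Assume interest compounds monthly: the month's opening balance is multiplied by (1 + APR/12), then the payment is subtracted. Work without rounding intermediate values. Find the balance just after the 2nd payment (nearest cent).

Monthly rate r = 9.3%/12 = 0.775% = 0.00775.
Each month: B ← B·(1+r) − $41.00.
Month 1: interest $3.61; balance after payment $428.61.
Month 2: interest $3.32; balance after payment $390.93.

$390.93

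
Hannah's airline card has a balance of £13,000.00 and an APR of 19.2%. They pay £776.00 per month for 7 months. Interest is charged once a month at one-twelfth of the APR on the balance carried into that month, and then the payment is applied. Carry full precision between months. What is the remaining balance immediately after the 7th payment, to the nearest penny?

£8,827.98

Monthly rate r = 19.2%/12 = 1.6% = 0.016.
Each month: B ← B·(1+r) − £776.00.
Month 1: interest £208.00; balance after payment £12,432.00.
Month 2: interest £198.91; balance after payment £11,854.91.
Month 3: interest £189.68; balance after payment £11,268.59.
Month 4: interest £180.30; balance after payment £10,672.89.
Month 5: interest £170.77; balance after payment £10,067.65.
Month 6: interest £161.08; balance after payment £9,452.74.
Month 7: interest £151.24; balance after payment £8,827.98.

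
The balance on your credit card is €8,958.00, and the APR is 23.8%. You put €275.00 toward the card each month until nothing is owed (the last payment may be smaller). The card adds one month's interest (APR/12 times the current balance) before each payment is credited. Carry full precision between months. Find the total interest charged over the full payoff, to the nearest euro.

Monthly rate r = 23.8%/12 = 1.98333% = 0.0198333.
Payoff takes n = ⌈−ln(1 − rB₀/P)/ln(1+r)⌉ = ⌈52.886⌉ = 53 payments; the last is €243.83.
Total paid = 52·€275.00 + €243.83 = €14,543.83.
Total interest = total paid − principal = €14,543.83 − €8,958.00 = €5,585.83.

€5,586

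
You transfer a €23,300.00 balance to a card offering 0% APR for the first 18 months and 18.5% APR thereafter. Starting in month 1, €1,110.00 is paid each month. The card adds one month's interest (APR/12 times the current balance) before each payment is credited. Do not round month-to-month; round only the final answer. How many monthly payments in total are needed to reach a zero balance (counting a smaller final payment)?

Promo months 1–18 at r₀ = 0%/12 = 0; months 19+ at r₁ = 18.5%/12 = 0.0154167.
After month 18 (no interest yet): B = €23,300.00 − 18·€1,110.00 = €3,320.00.
Then at r₁ with €1,110.00/mo: n₂ = −ln(1 − r₁·B/P)/ln(1+r₁) ≈ 3.09 → 4 more payments.

22 months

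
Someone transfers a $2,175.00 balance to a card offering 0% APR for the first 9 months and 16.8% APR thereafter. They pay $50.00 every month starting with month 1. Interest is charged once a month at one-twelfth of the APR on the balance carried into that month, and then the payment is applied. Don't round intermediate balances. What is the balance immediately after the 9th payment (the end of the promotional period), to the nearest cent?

$1,725.00

Promo months 1–9 at r₀ = 0%/12 = 0; months 10+ at r₁ = 16.8%/12 = 0.014.
After month 9 (no interest yet): B = $2,175.00 − 9·$50.00 = $1,725.00.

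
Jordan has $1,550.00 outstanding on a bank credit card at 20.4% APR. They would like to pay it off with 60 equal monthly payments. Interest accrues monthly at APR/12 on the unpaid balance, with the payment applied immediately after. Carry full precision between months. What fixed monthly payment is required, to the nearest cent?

Monthly rate r = 20.4%/12 = 1.7% = 0.017.
Level-payment amortization: P = B₀·r / (1 − (1+r)^(−n)) = 1550.00·0.017 / (1 − 1.017^(−60)).
Denominator 1 − (1+r)^(−60) = 0.636300399.
P = 26.35 / 0.636300399 ≈ 41.41.

$41.41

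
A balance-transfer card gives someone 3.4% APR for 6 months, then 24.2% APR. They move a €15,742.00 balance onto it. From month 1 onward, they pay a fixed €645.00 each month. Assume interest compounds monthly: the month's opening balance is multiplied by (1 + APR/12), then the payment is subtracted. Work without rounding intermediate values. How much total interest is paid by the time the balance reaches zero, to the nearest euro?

Promo months 1–6 at r₀ = 3.4%/12 = 0.00283333; months 7+ at r₁ = 24.2%/12 = 0.0201667.
After month 6: iterate B ← B·(1+r₀) − €645.00 for 6 months → €12,114.00.
Then at r₁ with €645.00/mo: n₂ = −ln(1 − r₁·B/P)/ln(1+r₁) ≈ 23.84 → 24 more payments.
Total paid = 29·€645.00 + €544.11 = €19,249.11; interest = €19,249.11 − €15,742.00 = €3,507.11.

€3,507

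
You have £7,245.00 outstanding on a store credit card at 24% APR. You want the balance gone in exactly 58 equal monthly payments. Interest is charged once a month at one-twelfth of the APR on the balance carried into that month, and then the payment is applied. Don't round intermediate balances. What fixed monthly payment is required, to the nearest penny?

Monthly rate r = 24%/12 = 2% = 0.02.
Level-payment amortization: P = B₀·r / (1 − (1+r)^(−n)) = 7245.00·0.02 / (1 − 1.02^(−58)).
Denominator 1 − (1+r)^(−58) = 0.68290453.
P = 144.9 / 0.68290453 ≈ 212.18.

£212.18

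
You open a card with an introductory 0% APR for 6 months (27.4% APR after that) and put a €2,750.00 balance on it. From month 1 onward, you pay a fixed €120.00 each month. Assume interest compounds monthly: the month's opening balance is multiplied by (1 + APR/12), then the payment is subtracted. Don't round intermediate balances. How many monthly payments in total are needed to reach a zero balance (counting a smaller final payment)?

28 payments

Promo months 1–6 at r₀ = 0%/12 = 0; months 7+ at r₁ = 27.4%/12 = 0.0228333.
After month 6 (no interest yet): B = €2,750.00 − 6·€120.00 = €2,030.00.
Then at r₁ with €120.00/mo: n₂ = −ln(1 − r₁·B/P)/ln(1+r₁) ≈ 21.62 → 22 more payments.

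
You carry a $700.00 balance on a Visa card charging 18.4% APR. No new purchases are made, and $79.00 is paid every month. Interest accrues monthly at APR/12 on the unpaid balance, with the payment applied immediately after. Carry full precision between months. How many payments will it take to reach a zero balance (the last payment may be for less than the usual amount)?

Monthly rate r = 18.4%/12 = 1.53333% = 0.0153333.
Recurrence: B ← B·(1+r) − $79.00.
Month 1: interest $10.73; balance after payment $631.73.
Month 2: interest $9.69; balance after payment $562.42.
Closed form: n = −ln(1 − rB₀/P)/ln(1+r) = −ln(0.86414)/ln(1.01533) ≈ 9.596, so the balance reaches zero during payment 10.

10 payments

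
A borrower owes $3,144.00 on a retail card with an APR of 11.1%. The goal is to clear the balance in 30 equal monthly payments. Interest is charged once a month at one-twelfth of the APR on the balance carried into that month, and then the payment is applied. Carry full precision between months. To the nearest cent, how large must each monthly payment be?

$120.49

Monthly rate r = 11.1%/12 = 0.925% = 0.00925.
Level-payment amortization: P = B₀·r / (1 − (1+r)^(−n)) = 3144.00·0.00925 / (1 − 1.00925^(−30)).
Denominator 1 − (1+r)^(−30) = 0.241357345.
P = 29.082 / 0.241357345 ≈ 120.49.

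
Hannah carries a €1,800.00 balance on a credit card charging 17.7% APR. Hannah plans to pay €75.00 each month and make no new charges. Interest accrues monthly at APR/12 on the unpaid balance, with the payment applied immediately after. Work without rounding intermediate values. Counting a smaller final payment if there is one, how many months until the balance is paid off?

30 payments

Monthly rate r = 17.7%/12 = 1.475% = 0.01475.
Recurrence: B ← B·(1+r) − €75.00.
Month 1: interest €26.55; balance after payment €1,751.55.
Month 2: interest €25.84; balance after payment €1,702.39.
Closed form: n = −ln(1 − rB₀/P)/ln(1+r) = −ln(0.646)/ln(1.01475) ≈ 29.842, so the balance reaches zero during payment 30.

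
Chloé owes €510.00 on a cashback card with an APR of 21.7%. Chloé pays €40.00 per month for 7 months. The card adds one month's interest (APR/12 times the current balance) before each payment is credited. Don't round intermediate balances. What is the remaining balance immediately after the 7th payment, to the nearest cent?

Monthly rate r = 21.7%/12 = 1.80833% = 0.0180833.
Each month: B ← B·(1+r) − €40.00.
Month 1: interest €9.22; balance after payment €479.22.
Month 2: interest €8.67; balance after payment €447.89.
Month 3: interest €8.10; balance after payment €415.99.
Month 4: interest €7.52; balance after payment €383.51.
Month 5: interest €6.94; balance after payment €350.45.
Month 6: interest €6.34; balance after payment €316.78.
Month 7: interest €5.73; balance after payment €282.51.

€282.51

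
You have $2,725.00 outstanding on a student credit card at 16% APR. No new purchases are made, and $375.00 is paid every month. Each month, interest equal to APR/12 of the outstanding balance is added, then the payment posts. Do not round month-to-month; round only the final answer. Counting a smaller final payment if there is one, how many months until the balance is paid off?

8 payments

Monthly rate r = 16%/12 = 1.33333% = 0.0133333.
Recurrence: B ← B·(1+r) − $375.00.
Month 1: interest $36.33; balance after payment $2,386.33.
Month 2: interest $31.82; balance after payment $2,043.15.
Closed form: n = −ln(1 − rB₀/P)/ln(1+r) = −ln(0.90311)/ln(1.01333) ≈ 7.694, so the balance reaches zero during payment 8.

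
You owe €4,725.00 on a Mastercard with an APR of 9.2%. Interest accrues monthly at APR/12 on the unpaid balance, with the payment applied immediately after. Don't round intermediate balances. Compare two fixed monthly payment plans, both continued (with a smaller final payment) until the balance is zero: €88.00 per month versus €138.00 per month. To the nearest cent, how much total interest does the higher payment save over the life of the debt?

€609.95

Monthly rate r = 9.2%/12 = 0.766667% = 0.00766667.
At €88.00/mo: n = ⌈−ln(1 − rB₀/P)/ln(1+r)⌉ = 70 payments (last €39.80); total interest = total paid − €4,725.00 = €1,386.80.
At €138.00/mo: 40 payments (last €119.85); total interest €776.85.
Interest saved = €1,386.80 − €776.85 = €609.95.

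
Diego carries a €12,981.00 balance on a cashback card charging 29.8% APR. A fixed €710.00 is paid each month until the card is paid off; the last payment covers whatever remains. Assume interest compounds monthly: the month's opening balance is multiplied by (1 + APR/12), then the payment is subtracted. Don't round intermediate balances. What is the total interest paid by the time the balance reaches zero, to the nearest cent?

Monthly rate r = 29.8%/12 = 2.48333% = 0.0248333.
Payoff takes n = ⌈−ln(1 − rB₀/P)/ln(1+r)⌉ = ⌈24.671⌉ = 25 payments; the last is €478.68.
Total paid = 24·€710.00 + €478.68 = €17,518.68.
Total interest = total paid − principal = €17,518.68 − €12,981.00 = €4,537.68.

€4,537.68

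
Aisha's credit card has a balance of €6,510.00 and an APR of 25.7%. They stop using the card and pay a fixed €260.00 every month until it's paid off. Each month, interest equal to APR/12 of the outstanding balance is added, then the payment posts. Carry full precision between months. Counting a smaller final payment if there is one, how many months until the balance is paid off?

37 months

Monthly rate r = 25.7%/12 = 2.14167% = 0.0214167.
Recurrence: B ← B·(1+r) − €260.00.
Month 1: interest €139.42; balance after payment €6,389.42.
Month 2: interest €136.84; balance after payment €6,266.26.
Closed form: n = −ln(1 − rB₀/P)/ln(1+r) = −ln(0.46376)/ln(1.02142) ≈ 36.261, so the balance reaches zero during payment 37.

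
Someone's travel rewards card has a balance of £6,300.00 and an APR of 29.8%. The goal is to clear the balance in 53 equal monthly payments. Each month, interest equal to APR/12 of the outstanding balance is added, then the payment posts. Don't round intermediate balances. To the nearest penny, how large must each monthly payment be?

£215.05

Monthly rate r = 29.8%/12 = 2.48333% = 0.0248333.
Level-payment amortization: P = B₀·r / (1 − (1+r)^(−n)) = 6300.00·0.0248333 / (1 − 1.02483^(−53)).
Denominator 1 − (1+r)^(−53) = 0.727492701.
P = 156.45 / 0.727492701 ≈ 215.05.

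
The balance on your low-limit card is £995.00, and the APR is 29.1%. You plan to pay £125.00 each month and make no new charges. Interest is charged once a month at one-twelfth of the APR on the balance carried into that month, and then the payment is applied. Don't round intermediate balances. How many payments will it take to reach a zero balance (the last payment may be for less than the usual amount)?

9 payments

Monthly rate r = 29.1%/12 = 2.425% = 0.02425.
Recurrence: B ← B·(1+r) − £125.00.
Month 1: interest £24.13; balance after payment £894.13.
Month 2: interest £21.68; balance after payment £790.81.
Closed form: n = −ln(1 − rB₀/P)/ln(1+r) = −ln(0.80697)/ln(1.02425) ≈ 8.951, so the balance reaches zero during payment 9.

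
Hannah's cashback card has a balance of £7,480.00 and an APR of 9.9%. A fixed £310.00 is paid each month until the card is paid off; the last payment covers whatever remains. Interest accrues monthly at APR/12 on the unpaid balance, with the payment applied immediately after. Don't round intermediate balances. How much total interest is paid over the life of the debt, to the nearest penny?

£895.25

Monthly rate r = 9.9%/12 = 0.825% = 0.00825.
Payoff takes n = ⌈−ln(1 − rB₀/P)/ln(1+r)⌉ = ⌈27.017⌉ = 28 payments; the last is £5.25.
Total paid = 27·£310.00 + £5.25 = £8,375.25.
Total interest = total paid − principal = £8,375.25 − £7,480.00 = £895.25.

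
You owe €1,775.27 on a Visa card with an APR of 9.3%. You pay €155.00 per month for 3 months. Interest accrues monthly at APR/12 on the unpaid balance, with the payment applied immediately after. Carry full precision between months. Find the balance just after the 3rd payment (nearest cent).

€1,348.25

Monthly rate r = 9.3%/12 = 0.775% = 0.00775.
Each month: B ← B·(1+r) − €155.00.
Month 1: interest €13.76; balance after payment €1,634.03.
Month 2: interest €12.66; balance after payment €1,491.69.
Month 3: interest €11.56; balance after payment €1,348.25.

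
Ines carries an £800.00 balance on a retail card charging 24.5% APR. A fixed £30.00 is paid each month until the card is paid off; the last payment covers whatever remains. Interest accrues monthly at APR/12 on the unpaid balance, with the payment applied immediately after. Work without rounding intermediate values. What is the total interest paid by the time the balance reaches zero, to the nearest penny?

£367.07

Monthly rate r = 24.5%/12 = 2.04167% = 0.0204167.
Payoff takes n = ⌈−ln(1 − rB₀/P)/ln(1+r)⌉ = ⌈38.901⌉ = 39 payments; the last is £27.07.
Total paid = 38·£30.00 + £27.07 = £1,167.07.
Total interest = total paid − principal = £1,167.07 − £800.00 = £367.07.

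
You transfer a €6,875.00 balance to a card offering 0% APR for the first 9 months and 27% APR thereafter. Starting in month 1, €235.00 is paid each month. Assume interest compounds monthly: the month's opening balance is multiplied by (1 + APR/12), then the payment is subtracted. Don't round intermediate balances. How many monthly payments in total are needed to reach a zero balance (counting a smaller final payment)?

37 months

Promo months 1–9 at r₀ = 0%/12 = 0; months 10+ at r₁ = 27%/12 = 0.0225.
After month 9 (no interest yet): B = €6,875.00 − 9·€235.00 = €4,760.00.
Then at r₁ with €235.00/mo: n₂ = −ln(1 − r₁·B/P)/ln(1+r₁) ≈ 27.34 → 28 more payments.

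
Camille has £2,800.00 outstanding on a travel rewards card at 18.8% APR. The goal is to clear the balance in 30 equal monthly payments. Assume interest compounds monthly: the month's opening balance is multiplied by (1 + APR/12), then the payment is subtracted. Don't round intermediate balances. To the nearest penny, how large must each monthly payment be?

Monthly rate r = 18.8%/12 = 1.56667% = 0.0156667.
Level-payment amortization: P = B₀·r / (1 − (1+r)^(−n)) = 2800.00·0.0156667 / (1 − 1.01567^(−30)).
Denominator 1 − (1+r)^(−30) = 0.372716282.
P = 43.8667 / 0.372716282 ≈ 117.69.

£117.69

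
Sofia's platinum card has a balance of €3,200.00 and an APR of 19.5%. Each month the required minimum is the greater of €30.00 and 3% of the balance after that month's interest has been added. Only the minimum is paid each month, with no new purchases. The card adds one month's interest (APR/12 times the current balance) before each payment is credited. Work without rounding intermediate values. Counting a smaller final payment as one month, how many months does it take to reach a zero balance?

130 months

Monthly rate r = 19.5%/12 = 1.625% = 0.01625.
While 3% of the post-interest balance exceeds €30.00, each month B ← (B·(1+r))·(1 − 0.03), i.e. B shrinks by the factor (1+r)·0.97 = 0.98576.
This holds for months 1–83. Entering month 84 the balance is €973.31; 3% of the post-interest balance is now below €30.00, so the flat €30.00 minimum applies from here.
From month 84 a fixed €30.00 at rate r clears €973.31 in 47 more payments. Total: 83 + 47 = 130 months.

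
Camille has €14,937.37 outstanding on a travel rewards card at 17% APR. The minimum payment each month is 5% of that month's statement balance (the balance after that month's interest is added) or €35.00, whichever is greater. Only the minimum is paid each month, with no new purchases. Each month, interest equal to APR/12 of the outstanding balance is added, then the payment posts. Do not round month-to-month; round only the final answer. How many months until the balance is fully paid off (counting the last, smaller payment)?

106 months

Monthly rate r = 17%/12 = 1.41667% = 0.0141667.
While 5% of the post-interest balance exceeds €35.00, each month B ← (B·(1+r))·(1 − 0.05), i.e. B shrinks by the factor (1+r)·0.95 = 0.96346.
This holds for months 1–83. Entering month 84 the balance is €679.84; 5% of the post-interest balance is now below €35.00, so the flat €35.00 minimum applies from here.
From month 84 a fixed €35.00 at rate r clears €679.84 in 23 more payments. Total: 83 + 23 = 106 months.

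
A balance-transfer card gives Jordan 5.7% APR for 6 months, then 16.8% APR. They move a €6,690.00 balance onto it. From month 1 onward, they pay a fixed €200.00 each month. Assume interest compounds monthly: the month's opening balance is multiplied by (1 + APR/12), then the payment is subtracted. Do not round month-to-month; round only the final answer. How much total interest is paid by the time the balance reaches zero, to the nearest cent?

Promo months 1–6 at r₀ = 5.7%/12 = 0.00475; months 7+ at r₁ = 16.8%/12 = 0.014.
After month 6: iterate B ← B·(1+r₀) − €200.00 for 6 months → €5,668.60.
Then at r₁ with €200.00/mo: n₂ = −ln(1 − r₁·B/P)/ln(1+r₁) ≈ 36.36 → 37 more payments.
Total paid = 42·€200.00 + €72.33 = €8,472.33; interest = €8,472.33 − €6,690.00 = €1,782.33.

€1,782.33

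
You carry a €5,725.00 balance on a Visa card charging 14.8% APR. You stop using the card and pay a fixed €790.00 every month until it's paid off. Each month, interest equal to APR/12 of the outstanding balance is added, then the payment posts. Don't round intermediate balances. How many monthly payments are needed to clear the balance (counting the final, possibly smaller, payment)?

8 months

Monthly rate r = 14.8%/12 = 1.23333% = 0.0123333.
Recurrence: B ← B·(1+r) − €790.00.
Month 1: interest €70.61; balance after payment €5,005.61.
Month 2: interest €61.74; balance after payment €4,277.34.
Closed form: n = −ln(1 − rB₀/P)/ln(1+r) = −ln(0.91062)/ln(1.01233) ≈ 7.638, so the balance reaches zero during payment 8.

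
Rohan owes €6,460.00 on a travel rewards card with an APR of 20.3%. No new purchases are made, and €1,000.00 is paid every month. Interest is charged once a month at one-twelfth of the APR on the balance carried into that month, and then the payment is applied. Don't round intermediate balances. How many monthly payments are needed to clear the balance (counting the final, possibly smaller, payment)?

Monthly rate r = 20.3%/12 = 1.69167% = 0.0169167.
Recurrence: B ← B·(1+r) − €1,000.00.
Month 1: interest €109.28; balance after payment €5,569.28.
Month 2: interest €94.21; balance after payment €4,663.50.
Closed form: n = −ln(1 − rB₀/P)/ln(1+r) = −ln(0.89072)/ln(1.01692) ≈ 6.899, so the balance reaches zero during payment 7.

7 months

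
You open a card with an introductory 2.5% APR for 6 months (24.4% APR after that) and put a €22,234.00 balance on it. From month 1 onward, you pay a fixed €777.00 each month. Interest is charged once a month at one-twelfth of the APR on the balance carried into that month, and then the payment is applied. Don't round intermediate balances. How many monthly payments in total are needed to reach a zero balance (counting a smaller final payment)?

38 months

Promo months 1–6 at r₀ = 2.5%/12 = 0.00208333; months 7+ at r₁ = 24.4%/12 = 0.0203333.
After month 6: iterate B ← B·(1+r₀) − €777.00 for 6 months → €17,827.03.
Then at r₁ with €777.00/mo: n₂ = −ln(1 − r₁·B/P)/ln(1+r₁) ≈ 31.21 → 32 more payments.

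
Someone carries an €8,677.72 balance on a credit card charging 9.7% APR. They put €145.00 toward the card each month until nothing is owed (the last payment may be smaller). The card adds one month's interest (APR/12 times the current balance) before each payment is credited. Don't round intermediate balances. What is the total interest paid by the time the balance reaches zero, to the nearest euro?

Monthly rate r = 9.7%/12 = 0.808333% = 0.00808333.
Payoff takes n = ⌈−ln(1 − rB₀/P)/ln(1+r)⌉ = ⌈82.126⌉ = 83 payments; the last is €18.27.
Total paid = 82·€145.00 + €18.27 = €11,908.27.
Total interest = total paid − principal = €11,908.27 − €8,677.72 = €3,230.55.

€3,231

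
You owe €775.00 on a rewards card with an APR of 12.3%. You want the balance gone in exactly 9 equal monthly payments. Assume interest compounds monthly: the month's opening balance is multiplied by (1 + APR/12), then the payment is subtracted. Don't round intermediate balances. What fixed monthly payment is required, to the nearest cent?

€90.58

Monthly rate r = 12.3%/12 = 1.025% = 0.01025.
Level-payment amortization: P = B₀·r / (1 − (1+r)^(−n)) = 775.00·0.01025 / (1 − 1.01025^(−9)).
Denominator 1 − (1+r)^(−9) = 0.0876945528.
P = 7.94375 / 0.0876945528 ≈ 90.58.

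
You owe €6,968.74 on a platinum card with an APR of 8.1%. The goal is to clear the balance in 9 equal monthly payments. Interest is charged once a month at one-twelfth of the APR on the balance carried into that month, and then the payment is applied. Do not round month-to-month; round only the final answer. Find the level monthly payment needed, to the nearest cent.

€800.67

Monthly rate r = 8.1%/12 = 0.675% = 0.00675.
Level-payment amortization: P = B₀·r / (1 − (1+r)^(−n)) = 6968.74·0.00675 / (1 − 1.00675^(−9)).
Denominator 1 − (1+r)^(−9) = 0.0587494229.
P = 47.039 / 0.0587494229 ≈ 800.67.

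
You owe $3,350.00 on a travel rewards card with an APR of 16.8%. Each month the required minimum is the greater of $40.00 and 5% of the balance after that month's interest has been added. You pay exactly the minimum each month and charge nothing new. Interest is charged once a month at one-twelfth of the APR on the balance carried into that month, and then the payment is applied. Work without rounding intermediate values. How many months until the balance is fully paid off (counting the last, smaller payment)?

Monthly rate r = 16.8%/12 = 1.4% = 0.014.
While 5% of the post-interest balance exceeds $40.00, each month B ← (B·(1+r))·(1 − 0.05), i.e. B shrinks by the factor (1+r)·0.95 = 0.9633.
This holds for months 1–39. Entering month 40 the balance is $779.37; 5% of the post-interest balance is now below $40.00, so the flat $40.00 minimum applies from here.
From month 40 a fixed $40.00 at rate r clears $779.37 in 23 more payments. Total: 39 + 23 = 62 months.

62 months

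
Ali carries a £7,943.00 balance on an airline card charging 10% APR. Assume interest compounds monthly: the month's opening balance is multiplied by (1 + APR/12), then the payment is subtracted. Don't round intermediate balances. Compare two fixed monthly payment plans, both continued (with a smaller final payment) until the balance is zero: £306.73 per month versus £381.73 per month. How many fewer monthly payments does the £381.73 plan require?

Monthly rate r = 10%/12 = 0.833333% = 0.00833333.
At £306.73/mo: n = ⌈−ln(1 − rB₀/P)/ln(1+r)⌉ = 30 payments (last £89.82); total interest = total paid − £7,943.00 = £1,041.99.
At £381.73/mo: 23 payments (last £361.61); total interest £816.67.
Payments saved = 30 − 23 = 7.

7 fewer payments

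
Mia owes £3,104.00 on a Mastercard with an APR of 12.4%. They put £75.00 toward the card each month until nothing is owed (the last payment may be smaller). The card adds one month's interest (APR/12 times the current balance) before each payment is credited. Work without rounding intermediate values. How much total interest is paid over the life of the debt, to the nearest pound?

Monthly rate r = 12.4%/12 = 1.03333% = 0.0103333.
Payoff takes n = ⌈−ln(1 − rB₀/P)/ln(1+r)⌉ = ⌈54.281⌉ = 55 payments; the last is £21.16.
Total paid = 54·£75.00 + £21.16 = £4,071.16.
Total interest = total paid − principal = £4,071.16 − £3,104.00 = £967.16.

£967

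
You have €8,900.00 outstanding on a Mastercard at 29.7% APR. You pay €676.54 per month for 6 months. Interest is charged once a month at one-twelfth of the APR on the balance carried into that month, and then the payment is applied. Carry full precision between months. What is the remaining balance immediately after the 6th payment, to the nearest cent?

€5,987.33

Monthly rate r = 29.7%/12 = 2.475% = 0.02475.
Each month: B ← B·(1+r) − €676.54.
Month 1: interest €220.27; balance after payment €8,443.74.
Month 2: interest €208.98; balance after payment €7,976.18.
Month 3: interest €197.41; balance after payment €7,497.05.
Month 4: interest €185.55; balance after payment €7,006.06.
Month 5: interest €173.40; balance after payment €6,502.92.
Month 6: interest €160.95; balance after payment €5,987.33.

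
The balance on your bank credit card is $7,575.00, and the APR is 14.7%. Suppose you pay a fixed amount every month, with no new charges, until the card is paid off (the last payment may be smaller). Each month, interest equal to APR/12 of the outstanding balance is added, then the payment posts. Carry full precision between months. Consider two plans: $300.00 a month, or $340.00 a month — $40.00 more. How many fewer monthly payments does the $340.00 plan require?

4 fewer payments

Monthly rate r = 14.7%/12 = 1.225% = 0.01225.
At $300.00/mo: n = ⌈−ln(1 − rB₀/P)/ln(1+r)⌉ = 31 payments (last $118.72); total interest = total paid − $7,575.00 = $1,543.72.
At $340.00/mo: 27 payments (last $60.55); total interest $1,325.55.
Payments saved = 31 − 27 = 4.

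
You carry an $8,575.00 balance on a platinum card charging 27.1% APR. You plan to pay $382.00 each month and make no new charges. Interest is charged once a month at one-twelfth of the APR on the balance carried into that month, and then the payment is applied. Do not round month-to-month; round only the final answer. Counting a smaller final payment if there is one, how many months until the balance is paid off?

Monthly rate r = 27.1%/12 = 2.25833% = 0.0225833.
Recurrence: B ← B·(1+r) − $382.00.
Month 1: interest $193.65; balance after payment $8,386.65.
Month 2: interest $189.40; balance after payment $8,194.05.
Closed form: n = −ln(1 − rB₀/P)/ln(1+r) = −ln(0.49306)/ln(1.02258) ≈ 31.664, so the balance reaches zero during payment 32.

32 payments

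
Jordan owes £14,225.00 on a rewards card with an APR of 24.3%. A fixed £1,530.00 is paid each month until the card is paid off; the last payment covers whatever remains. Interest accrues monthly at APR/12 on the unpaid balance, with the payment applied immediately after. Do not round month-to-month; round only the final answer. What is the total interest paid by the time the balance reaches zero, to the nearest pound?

£1,698

Monthly rate r = 24.3%/12 = 2.025% = 0.02025.
Payoff takes n = ⌈−ln(1 − rB₀/P)/ln(1+r)⌉ = ⌈10.405⌉ = 11 payments; the last is £622.87.
Total paid = 10·£1,530.00 + £622.87 = £15,922.87.
Total interest = total paid − principal = £15,922.87 − £14,225.00 = £1,697.87.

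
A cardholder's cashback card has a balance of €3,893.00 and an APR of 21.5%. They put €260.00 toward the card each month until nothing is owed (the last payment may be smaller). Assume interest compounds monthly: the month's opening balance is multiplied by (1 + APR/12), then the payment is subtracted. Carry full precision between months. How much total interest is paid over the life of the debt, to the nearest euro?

Monthly rate r = 21.5%/12 = 1.79167% = 0.0179167.
Payoff takes n = ⌈−ln(1 − rB₀/P)/ln(1+r)⌉ = ⌈17.589⌉ = 18 payments; the last is €153.61.
Total paid = 17·€260.00 + €153.61 = €4,573.61.
Total interest = total paid − principal = €4,573.61 − €3,893.00 = €680.61.

€681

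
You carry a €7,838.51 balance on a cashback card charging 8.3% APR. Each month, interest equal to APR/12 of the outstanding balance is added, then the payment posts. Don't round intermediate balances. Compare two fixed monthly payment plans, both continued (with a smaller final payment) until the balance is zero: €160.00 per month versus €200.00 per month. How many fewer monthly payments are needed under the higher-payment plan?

Monthly rate r = 8.3%/12 = 0.691667% = 0.00691667.
At €160.00/mo: n = ⌈−ln(1 − rB₀/P)/ln(1+r)⌉ = 61 payments (last €4.81); total interest = total paid − €7,838.51 = €1,766.30.
At €200.00/mo: 46 payments (last €174.61); total interest €1,336.10.
Payments saved = 61 − 46 = 15.

15 fewer payments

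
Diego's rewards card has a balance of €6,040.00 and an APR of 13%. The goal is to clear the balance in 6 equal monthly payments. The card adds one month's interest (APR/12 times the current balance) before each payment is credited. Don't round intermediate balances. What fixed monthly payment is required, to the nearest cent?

Monthly rate r = 13%/12 = 1.08333% = 0.0108333.
Level-payment amortization: P = B₀·r / (1 − (1+r)^(−n)) = 6040.00·0.0108333 / (1 − 1.01083^(−6)).
Denominator 1 − (1+r)^(−6) = 0.0626049171.
P = 65.4333 / 0.0626049171 ≈ 1045.18.

€1,045.18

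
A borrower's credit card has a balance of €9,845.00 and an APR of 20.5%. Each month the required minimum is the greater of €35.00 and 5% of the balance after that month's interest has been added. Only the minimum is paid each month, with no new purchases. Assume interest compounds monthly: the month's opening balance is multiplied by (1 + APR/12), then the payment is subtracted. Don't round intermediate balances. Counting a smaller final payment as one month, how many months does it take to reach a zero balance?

102 months

Monthly rate r = 20.5%/12 = 1.70833% = 0.0170833.
While 5% of the post-interest balance exceeds €35.00, each month B ← (B·(1+r))·(1 − 0.05), i.e. B shrinks by the factor (1+r)·0.95 = 0.96623.
This holds for months 1–78. Entering month 79 the balance is €675.25; 5% of the post-interest balance is now below €35.00, so the flat €35.00 minimum applies from here.
From month 79 a fixed €35.00 at rate r clears €675.25 in 24 more payments. Total: 78 + 24 = 102 months.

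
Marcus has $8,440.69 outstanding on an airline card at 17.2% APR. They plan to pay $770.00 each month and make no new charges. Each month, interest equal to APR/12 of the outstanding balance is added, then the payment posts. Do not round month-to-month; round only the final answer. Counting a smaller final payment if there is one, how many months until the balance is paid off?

Monthly rate r = 17.2%/12 = 1.43333% = 0.0143333.
Recurrence: B ← B·(1+r) − $770.00.
Month 1: interest $120.98; balance after payment $7,791.67.
Month 2: interest $111.68; balance after payment $7,133.35.
Closed form: n = −ln(1 − rB₀/P)/ln(1+r) = −ln(0.84288)/ln(1.01433) ≈ 12.011, so the balance reaches zero during payment 13.

13 months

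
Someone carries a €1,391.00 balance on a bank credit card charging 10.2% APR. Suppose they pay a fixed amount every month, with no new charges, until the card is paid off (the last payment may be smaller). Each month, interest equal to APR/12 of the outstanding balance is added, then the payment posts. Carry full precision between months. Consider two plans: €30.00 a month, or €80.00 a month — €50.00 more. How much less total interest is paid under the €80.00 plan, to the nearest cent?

Monthly rate r = 10.2%/12 = 0.85% = 0.0085.
At €30.00/mo: n = ⌈−ln(1 − rB₀/P)/ln(1+r)⌉ = 60 payments (last €6.00); total interest = total paid − €1,391.00 = €385.00.
At €80.00/mo: 19 payments (last €71.61); total interest €120.61.
Interest saved = €385.00 − €120.61 = €264.39.

€264.39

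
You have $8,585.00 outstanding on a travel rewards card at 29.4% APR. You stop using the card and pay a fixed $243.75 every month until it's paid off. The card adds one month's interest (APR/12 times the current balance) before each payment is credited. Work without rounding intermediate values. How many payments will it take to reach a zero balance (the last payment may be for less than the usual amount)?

Monthly rate r = 29.4%/12 = 2.45% = 0.0245.
Recurrence: B ← B·(1+r) − $243.75.
Month 1: interest $210.33; balance after payment $8,551.58.
Month 2: interest $209.51; balance after payment $8,517.35.
Closed form: n = −ln(1 − rB₀/P)/ln(1+r) = −ln(0.1371)/ln(1.0245) ≈ 82.094, so the balance reaches zero during payment 83.

83 payments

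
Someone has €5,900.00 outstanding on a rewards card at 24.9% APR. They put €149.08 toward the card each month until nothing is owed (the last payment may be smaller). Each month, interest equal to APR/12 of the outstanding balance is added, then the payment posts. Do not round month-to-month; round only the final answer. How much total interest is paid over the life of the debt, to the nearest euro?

€6,596

Monthly rate r = 24.9%/12 = 2.075% = 0.02075.
Payoff takes n = ⌈−ln(1 − rB₀/P)/ln(1+r)⌉ = ⌈83.822⌉ = 84 payments; the last is €122.76.
Total paid = 83·€149.08 + €122.76 = €12,496.40.
Total interest = total paid − principal = €12,496.40 − €5,900.00 = €6,596.40.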